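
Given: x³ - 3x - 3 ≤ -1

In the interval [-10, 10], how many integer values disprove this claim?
Counterexamples in [-10, 10]: {3, 4, 5, 6, 7, 8, 9, 10}.

Counting them gives 8 values.

Answer: 8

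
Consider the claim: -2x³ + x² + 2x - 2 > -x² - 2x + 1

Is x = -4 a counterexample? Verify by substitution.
Substitute x = -4 into the relation:
x = -4: LHS = -2·(-4)³ + (-4)² + 2·(-4) - 2 = 134, RHS = -(-4)² - 2·(-4) + 1 = -7; 134 > -7 — holds

The claim holds here, so x = -4 is not a counterexample. (A counterexample exists elsewhere, e.g. x = 0.)

Answer: No, x = -4 is not a counterexample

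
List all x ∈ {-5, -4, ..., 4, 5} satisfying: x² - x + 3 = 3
Holds for: {0, 1}
Fails for: {-5, -4, -3, -2, -1, 2, 3, 4, 5}

Answer: {0, 1}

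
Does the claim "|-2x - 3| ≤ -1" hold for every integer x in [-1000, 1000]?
The claim fails at x = 0:
x = 0: LHS = |-2·0 - 3| = |-3| = 3; 3 ≤ -1 — FAILS

Because a single integer refutes it, the statement is false.

Answer: False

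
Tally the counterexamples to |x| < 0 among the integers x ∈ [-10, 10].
Counterexamples in [-10, 10]: {-10, -9, -8, -7, -6, -5, -4, -3, -2, -1, 0, 1, 2, 3, 4, 5, 6, 7, 8, 9, 10}.

Counting them gives 21 values.

Answer: 21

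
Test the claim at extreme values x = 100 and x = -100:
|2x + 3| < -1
x = 100: LHS = |2·100 + 3| = |203| = 203; 203 < -1 — FAILS
x = -100: LHS = |2·(-100) + 3| = |-197| = 197; 197 < -1 — FAILS

Answer: No, fails for both x = 100 and x = -100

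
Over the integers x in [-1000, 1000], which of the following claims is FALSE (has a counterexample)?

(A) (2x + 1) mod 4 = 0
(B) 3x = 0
(A) x = 0: LHS = (2·0 + 1) mod 4 = 1 mod 4 = 1; 1 = 0 — FAILS
(B) x = 1: LHS = 3·1 = 3; 3 = 0 — FAILS

Answer: Both A and B are false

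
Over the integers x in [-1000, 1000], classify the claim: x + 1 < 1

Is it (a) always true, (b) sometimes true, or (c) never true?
Holds at x = -1: LHS = (-1) + 1 = 0; 0 < 1 — holds
Fails at x = 0: LHS = 0 + 1 = 1; 1 < 1 — FAILS
It is satisfied by some integers in the range but not all.

Answer: Sometimes true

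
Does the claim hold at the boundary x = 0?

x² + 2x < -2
x = 0: LHS = 0² + 2·0 = 0; 0 < -2 — FAILS

The relation fails at x = 0, so x = 0 is a counterexample.

Answer: No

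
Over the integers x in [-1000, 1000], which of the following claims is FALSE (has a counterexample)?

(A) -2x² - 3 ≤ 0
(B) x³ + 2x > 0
(A) Over all integers in [-1000, 1000], LHS − RHS is largest at x = 0, where it equals -3:
x = 0: LHS = -2·0² - 3 = -3; -3 ≤ 0 — holds
At the ends of the range:
x = -1000: LHS = -2·(-1000)² - 3 = -2000003; -2000003 ≤ 0 — holds
x = 1000: LHS = -2·1000² - 3 = -2000003; -2000003 ≤ 0 — holds
Hence LHS − RHS is never positive, i.e. LHS ≤ RHS throughout, so the relation holds for every integer in [-1000, 1000].

(B) x = 0: LHS = 0³ + 2·0 = 0; 0 > 0 — FAILS

Only (B) has a counterexample.

Answer: B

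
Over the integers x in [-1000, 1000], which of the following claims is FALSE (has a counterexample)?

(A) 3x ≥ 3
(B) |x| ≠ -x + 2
(A) x = 0: LHS = 3·0 = 0; 0 ≥ 3 — FAILS
(B) x = 1: LHS = |1| = 1, RHS = -1 + 2 = 1; 1 ≠ 1 — FAILS

Answer: Both A and B are false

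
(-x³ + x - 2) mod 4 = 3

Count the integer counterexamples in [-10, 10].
Counterexamples in [-10, 10]: {-10, -9, -8, -7, -6, -5, -4, -3, -2, -1, 0, 1, 2, 3, 4, 5, 6, 7, 8, 9, 10}.

Counting them gives 21 values.

Answer: 21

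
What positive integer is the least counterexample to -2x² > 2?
Testing positive integers:
x = 1: LHS = -2·1² = -2; -2 > 2 — FAILS  ← smallest positive counterexample

Answer: x = 1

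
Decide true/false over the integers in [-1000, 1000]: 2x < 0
The claim fails at x = 0:
x = 0: LHS = 2·0 = 0; 0 < 0 — FAILS

Because a single integer refutes it, the statement is false.

Answer: False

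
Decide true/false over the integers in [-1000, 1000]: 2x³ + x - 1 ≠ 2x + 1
Track d = LHS − RHS over the integers in [-1000, 1000]. Equality would need d = 0, but d changes sign only between consecutive integers, jumping over 0:
x = 1: LHS = 2·1³ + 1 - 1 = 2, RHS = 2·1 + 1 = 3; 2 ≠ 3 — holds  (d = -1)
x = 2: LHS = 2·2³ + 2 - 1 = 17, RHS = 2·2 + 1 = 5; 17 ≠ 5 — holds  (d = 12)
Away from these crossings d keeps a constant sign, and checking every integer in [-1000, 1000] confirms d ≠ 0 throughout. Hence the two sides are never equal, so the relation holds for every integer in [-1000, 1000].

No counterexample exists.

Answer: True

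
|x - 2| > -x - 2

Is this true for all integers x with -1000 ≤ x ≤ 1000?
Over all integers in [-1000, 1000], LHS − RHS is smallest at x = 0, where it equals 4:
x = 0: LHS = |0 - 2| = |-2| = 2, RHS = -0 - 2 = -2; 2 > -2 — holds
At the ends of the range:
x = -1000: LHS = |(-1000) - 2| = |-1002| = 1002, RHS = -(-1000) - 2 = 998; 1002 > 998 — holds
x = 1000: LHS = |1000 - 2| = |998| = 998, RHS = -1000 - 2 = -1002; 998 > -1002 — holds
Hence LHS − RHS is never zero or negative, i.e. LHS > RHS throughout, so the relation holds for every integer in [-1000, 1000].

No counterexample exists.

Answer: True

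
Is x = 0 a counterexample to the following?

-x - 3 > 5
Substitute x = 0 into the relation:
x = 0: LHS = -0 - 3 = -3; -3 > 5 — FAILS

Since the claim fails at x = 0, this value is a counterexample.

Answer: Yes, x = 0 is a counterexample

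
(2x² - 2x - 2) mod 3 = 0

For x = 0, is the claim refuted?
Substitute x = 0 into the relation:
x = 0: LHS = (2·0² - 2·0 - 2) mod 3 = (-2) mod 3 = 1; 1 = 0 — FAILS

Since the claim fails at x = 0, this value is a counterexample.

Answer: Yes, x = 0 is a counterexample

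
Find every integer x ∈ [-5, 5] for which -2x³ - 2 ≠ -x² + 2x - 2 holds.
Holds for: {-5, -4, -3, -2, -1, 1, 2, 3, 4, 5}
Fails for: {0}

Answer: {-5, -4, -3, -2, -1, 1, 2, 3, 4, 5}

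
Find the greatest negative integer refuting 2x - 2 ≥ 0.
Testing negative integers from -1 downward:
x = -1: LHS = 2·(-1) - 2 = -4; -4 ≥ 0 — FAILS  ← closest negative counterexample to 0

Answer: x = -1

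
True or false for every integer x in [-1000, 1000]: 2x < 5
The claim fails at x = 3:
x = 3: LHS = 2·3 = 6; 6 < 5 — FAILS

Because a single integer refutes it, the statement is false.

Answer: False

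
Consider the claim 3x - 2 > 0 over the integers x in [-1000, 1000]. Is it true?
The claim fails at x = 0:
x = 0: LHS = 3·0 - 2 = -2; -2 > 0 — FAILS

Because a single integer refutes it, the statement is false.

Answer: False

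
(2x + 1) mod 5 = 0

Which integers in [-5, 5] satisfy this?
Holds for: {-3, 2}
Fails for: {-5, -4, -2, -1, 0, 1, 3, 4, 5}

Answer: {-3, 2}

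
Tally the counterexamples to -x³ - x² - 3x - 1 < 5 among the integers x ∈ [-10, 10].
Counterexamples in [-10, 10]: {-10, -9, -8, -7, -6, -5, -4, -3, -2}.

Counting them gives 9 values.

Answer: 9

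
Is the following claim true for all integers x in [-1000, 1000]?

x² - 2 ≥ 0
The claim fails at x = 0:
x = 0: LHS = 0² - 2 = -2; -2 ≥ 0 — FAILS

Because a single integer refutes it, the statement is false.

Answer: False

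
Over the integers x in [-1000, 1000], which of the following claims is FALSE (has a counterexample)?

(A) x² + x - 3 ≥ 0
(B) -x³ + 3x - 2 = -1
(A) x = 0: LHS = 0² + 0 - 3 = -3; -3 ≥ 0 — FAILS
(B) x = 0: LHS = -0³ + 3·0 - 2 = -2; -2 = -1 — FAILS

Answer: Both A and B are false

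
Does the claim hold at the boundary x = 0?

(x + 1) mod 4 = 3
x = 0: LHS = (0 + 1) mod 4 = 1 mod 4 = 1; 1 = 3 — FAILS

The relation fails at x = 0, so x = 0 is a counterexample.

Answer: No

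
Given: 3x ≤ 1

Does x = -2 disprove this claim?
Substitute x = -2 into the relation:
x = -2: LHS = 3·(-2) = -6; -6 ≤ 1 — holds

The claim holds here, so x = -2 is not a counterexample. (A counterexample exists elsewhere, e.g. x = 1.)

Answer: No, x = -2 is not a counterexample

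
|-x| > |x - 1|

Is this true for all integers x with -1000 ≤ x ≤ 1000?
The claim fails at x = 0:
x = 0: LHS = |-0| = |0| = 0, RHS = |0 - 1| = |-1| = 1; 0 > 1 — FAILS

Because a single integer refutes it, the statement is false.

Answer: False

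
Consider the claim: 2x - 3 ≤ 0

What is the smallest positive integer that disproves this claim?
Testing positive integers:
x = 1: LHS = 2·1 - 3 = -1; -1 ≤ 0 — holds
x = 2: LHS = 2·2 - 3 = 1; 1 ≤ 0 — FAILS  ← smallest positive counterexample

Answer: x = 2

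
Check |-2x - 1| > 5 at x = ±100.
x = 100: LHS = |-2·100 - 1| = |-201| = 201; 201 > 5 — holds
x = -100: LHS = |-2·(-100) - 1| = |199| = 199; 199 > 5 — holds

Answer: Yes, holds for both x = 100 and x = -100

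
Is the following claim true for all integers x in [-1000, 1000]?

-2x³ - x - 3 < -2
The claim fails at x = -1:
x = -1: LHS = -2·(-1)³ - (-1) - 3 = 0; 0 < -2 — FAILS

Because a single integer refutes it, the statement is false.

Answer: False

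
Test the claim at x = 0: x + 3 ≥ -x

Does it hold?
x = 0: LHS = 0 + 3 = 3, RHS = -0 = 0; 3 ≥ 0 — holds

The relation is satisfied at x = 0.

Answer: Yes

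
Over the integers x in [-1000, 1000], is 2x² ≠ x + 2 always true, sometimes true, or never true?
Track d = LHS − RHS over the integers in [-1000, 1000]. Equality would need d = 0, but d changes sign only between consecutive integers, jumping over 0:
x = -1: LHS = 2·(-1)² = 2, RHS = (-1) + 2 = 1; 2 ≠ 1 — holds  (d = 1)
x = 0: LHS = 2·0² = 0, RHS = 0 + 2 = 2; 0 ≠ 2 — holds  (d = -2)
x = 1: LHS = 2·1² = 2, RHS = 1 + 2 = 3; 2 ≠ 3 — holds  (d = -1)
x = 2: LHS = 2·2² = 8, RHS = 2 + 2 = 4; 8 ≠ 4 — holds  (d = 4)
Away from these crossings d keeps a constant sign, and checking every integer in [-1000, 1000] confirms d ≠ 0 throughout. Hence the two sides are never equal, so the relation holds for every integer in [-1000, 1000].

No counterexample exists.

Answer: Always true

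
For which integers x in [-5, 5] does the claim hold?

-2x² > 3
Over all integers in [-5, 5], LHS − RHS is largest at x = 0, where it equals -3:
x = 0: LHS = -2·0² = 0; 0 > 3 — FAILS
At the ends of the range:
x = -5: LHS = -2·(-5)² = -50; -50 > 3 — FAILS
x = 5: LHS = -2·5² = -50; -50 > 3 — FAILS
Hence LHS − RHS is never positive, i.e. LHS ≤ RHS throughout, so the claimed relation (>) fails for every integer in [-5, 5].

Answer: None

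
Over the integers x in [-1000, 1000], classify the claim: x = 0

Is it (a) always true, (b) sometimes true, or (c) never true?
Holds at x = 0: 0 = 0 — holds
Fails at x = 1: 1 = 0 — FAILS
It is satisfied by some integers in the range but not all.

Answer: Sometimes true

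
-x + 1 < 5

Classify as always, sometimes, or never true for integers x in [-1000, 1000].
Holds at x = 0: LHS = -0 + 1 = 1; 1 < 5 — holds
Fails at x = -4: LHS = -(-4) + 1 = 5; 5 < 5 — FAILS
It is satisfied by some integers in the range but not all.

Answer: Sometimes true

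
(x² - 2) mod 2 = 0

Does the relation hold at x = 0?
x = 0: LHS = (0² - 2) mod 2 = (-2) mod 2 = 0; 0 = 0 — holds

The relation is satisfied at x = 0.

Answer: Yes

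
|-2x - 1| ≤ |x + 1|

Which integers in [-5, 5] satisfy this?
Holds for: {0}
Fails for: {-5, -4, -3, -2, -1, 1, 2, 3, 4, 5}

Answer: {0}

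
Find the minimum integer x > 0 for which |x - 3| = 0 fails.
Testing positive integers:
x = 1: LHS = |1 - 3| = |-2| = 2; 2 = 0 — FAILS  ← smallest positive counterexample

Answer: x = 1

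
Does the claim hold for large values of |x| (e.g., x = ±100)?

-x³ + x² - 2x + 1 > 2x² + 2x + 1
x = 100: LHS = -100³ + 100² - 2·100 + 1 = -990199, RHS = 2·100² + 2·100 + 1 = 20201; -990199 > 20201 — FAILS
x = -100: LHS = -(-100)³ + (-100)² - 2·(-100) + 1 = 1010201, RHS = 2·(-100)² + 2·(-100) + 1 = 19801; 1010201 > 19801 — holds

Answer: Partially: fails for x = 100, holds for x = -100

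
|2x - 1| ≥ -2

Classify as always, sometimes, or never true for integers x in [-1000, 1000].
An absolute value is never negative, so the left side is ≥ 0 for every x, while the right side is -2. Tightest case in [-1000, 1000] is x = 0:
x = 0: LHS = |2·0 - 1| = |-1| = 1; 1 ≥ -2 — holds
Hence LHS − RHS is never negative, i.e. LHS ≥ RHS throughout, so the relation holds for every integer in [-1000, 1000].

No counterexample exists.

Answer: Always true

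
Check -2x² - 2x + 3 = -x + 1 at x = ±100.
x = 100: LHS = -2·100² - 2·100 + 3 = -20197, RHS = -100 + 1 = -99; -20197 = -99 — FAILS
x = -100: LHS = -2·(-100)² - 2·(-100) + 3 = -19797, RHS = -(-100) + 1 = 101; -19797 = 101 — FAILS

Answer: No, fails for both x = 100 and x = -100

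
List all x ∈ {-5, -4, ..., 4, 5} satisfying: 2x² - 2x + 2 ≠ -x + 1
Over all integers in [-5, 5], LHS − RHS is always positive; it is smallest at x = 0, where it equals 1:
x = 0: LHS = 2·0² - 2·0 + 2 = 2, RHS = -0 + 1 = 1; 2 ≠ 1 — holds
At the ends of the range:
x = -5: LHS = 2·(-5)² - 2·(-5) + 2 = 62, RHS = -(-5) + 1 = 6; 62 ≠ 6 — holds
x = 5: LHS = 2·5² - 2·5 + 2 = 42, RHS = -5 + 1 = -4; 42 ≠ -4 — holds
Hence LHS − RHS is never 0, i.e. the two sides are never equal, so the relation holds for every integer in [-5, 5].

Answer: All integers in [-5, 5]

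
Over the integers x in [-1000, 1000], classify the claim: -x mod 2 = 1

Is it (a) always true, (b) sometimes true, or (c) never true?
Holds at x = 1: LHS = (-1) mod 2 = 1; 1 = 1 — holds
Fails at x = 0: LHS = (-0) mod 2 = 0 mod 2 = 0; 0 = 1 — FAILS
It is satisfied by some integers in the range but not all.

Answer: Sometimes true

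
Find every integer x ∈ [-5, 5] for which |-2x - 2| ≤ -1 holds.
An absolute value is never negative, so the left side is ≥ 0 for every x, while the right side is -1. Tightest case in [-5, 5] is x = -1:
x = -1: LHS = |-2·(-1) - 2| = |0| = 0; 0 ≤ -1 — FAILS
Hence LHS − RHS is never zero or negative, i.e. LHS > RHS throughout, so the claimed relation (≤) fails for every integer in [-5, 5].

Answer: None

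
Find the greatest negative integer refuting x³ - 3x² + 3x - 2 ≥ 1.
Testing negative integers from -1 downward:
x = -1: LHS = (-1)³ - 3·(-1)² + 3·(-1) - 2 = -9; -9 ≥ 1 — FAILS  ← closest negative counterexample to 0

Answer: x = -1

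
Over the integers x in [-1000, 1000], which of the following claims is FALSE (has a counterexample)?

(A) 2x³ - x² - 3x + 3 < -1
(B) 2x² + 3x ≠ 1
(A) x = 0: LHS = 2·0³ - 0² - 3·0 + 3 = 3; 3 < -1 — FAILS

(B) Track d = LHS − RHS over the integers in [-1000, 1000]. Equality would need d = 0, but d changes sign only between consecutive integers, jumping over 0:
x = -2: LHS = 2·(-2)² + 3·(-2) = 2; 2 ≠ 1 — holds  (d = 1)
x = -1: LHS = 2·(-1)² + 3·(-1) = -1; -1 ≠ 1 — holds  (d = -2)
x = 0: LHS = 2·0² + 3·0 = 0; 0 ≠ 1 — holds  (d = -1)
x = 1: LHS = 2·1² + 3·1 = 5; 5 ≠ 1 — holds  (d = 4)
Away from these crossings d keeps a constant sign, and checking every integer in [-1000, 1000] confirms d ≠ 0 throughout. Hence the two sides are never equal, so the relation holds for every integer in [-1000, 1000].

Only (A) has a counterexample.

Answer: A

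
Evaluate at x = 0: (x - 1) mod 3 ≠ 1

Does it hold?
x = 0: LHS = (0 - 1) mod 3 = (-1) mod 3 = 2; 2 ≠ 1 — holds

The relation is satisfied at x = 0.

Answer: Yes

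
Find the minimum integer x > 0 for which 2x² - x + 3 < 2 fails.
Testing positive integers:
x = 1: LHS = 2·1² - 1 + 3 = 4; 4 < 2 — FAILS  ← smallest positive counterexample

Answer: x = 1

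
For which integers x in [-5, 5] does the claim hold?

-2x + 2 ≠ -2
Holds for: {-5, -4, -3, -2, -1, 0, 1, 3, 4, 5}
Fails for: {2}

Answer: {-5, -4, -3, -2, -1, 0, 1, 3, 4, 5}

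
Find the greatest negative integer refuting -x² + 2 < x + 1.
Testing negative integers from -1 downward:
x = -1: LHS = -(-1)² + 2 = 1, RHS = (-1) + 1 = 0; 1 < 0 — FAILS  ← closest negative counterexample to 0

Answer: x = -1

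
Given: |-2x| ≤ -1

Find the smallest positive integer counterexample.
Testing positive integers:
x = 1: LHS = |-2·1| = |-2| = 2; 2 ≤ -1 — FAILS  ← smallest positive counterexample

Answer: x = 1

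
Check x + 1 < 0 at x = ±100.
x = 100: LHS = 100 + 1 = 101; 101 < 0 — FAILS
x = -100: LHS = (-100) + 1 = -99; -99 < 0 — holds

Answer: Partially: fails for x = 100, holds for x = -100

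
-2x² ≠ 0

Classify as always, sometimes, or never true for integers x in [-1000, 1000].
Holds at x = 1: LHS = -2·1² = -2; -2 ≠ 0 — holds
Fails at x = 0: LHS = -2·0² = 0; 0 ≠ 0 — FAILS
It is satisfied by some integers in the range but not all.

Answer: Sometimes true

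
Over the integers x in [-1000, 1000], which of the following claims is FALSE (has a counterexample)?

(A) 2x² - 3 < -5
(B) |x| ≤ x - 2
(A) x = 0: LHS = 2·0² - 3 = -3; -3 < -5 — FAILS
(B) x = 0: LHS = |0| = 0, RHS = 0 - 2 = -2; 0 ≤ -2 — FAILS

Answer: Both A and B are false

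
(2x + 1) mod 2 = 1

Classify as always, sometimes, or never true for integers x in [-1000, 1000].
For a polynomial with integer coefficients, its value mod 2 depends only on x mod 2, so it suffices to check one representative of each residue class, x = 0, 1:
x = 0: LHS = (2·0 + 1) mod 2 = 1 mod 2 = 1; 1 = 1 — holds
x = 1: LHS = (2·1 + 1) mod 2 = 3 mod 2 = 1; 1 = 1 — holds
The relation holds in every residue class, so the relation holds for every integer in [-1000, 1000].

No counterexample exists.

Answer: Always true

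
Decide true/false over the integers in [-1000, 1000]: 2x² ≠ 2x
The claim fails at x = 0:
x = 0: LHS = 2·0² = 0, RHS = 2·0 = 0; 0 ≠ 0 — FAILS

Because a single integer refutes it, the statement is false.

Answer: False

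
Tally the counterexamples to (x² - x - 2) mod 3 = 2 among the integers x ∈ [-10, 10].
Counterexamples in [-10, 10]: {-10, -9, -8, -7, -6, -5, -4, -3, -2, -1, 0, 1, 2, 3, 4, 5, 6, 7, 8, 9, 10}.

Counting them gives 21 values.

Answer: 21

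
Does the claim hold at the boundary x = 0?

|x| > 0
x = 0: LHS = |0| = 0; 0 > 0 — FAILS

The relation fails at x = 0, so x = 0 is a counterexample.

Answer: No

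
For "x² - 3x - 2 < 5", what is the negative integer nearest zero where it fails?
Testing negative integers from -1 downward:
x = -1: LHS = (-1)² - 3·(-1) - 2 = 2; 2 < 5 — holds
x = -2: LHS = (-2)² - 3·(-2) - 2 = 8; 8 < 5 — FAILS  ← closest negative counterexample to 0

Answer: x = -2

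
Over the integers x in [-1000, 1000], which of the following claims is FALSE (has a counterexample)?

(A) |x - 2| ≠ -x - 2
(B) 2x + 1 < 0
(A) Over all integers in [-1000, 1000], LHS − RHS is always positive; it is smallest at x = 0, where it equals 4:
x = 0: LHS = |0 - 2| = |-2| = 2, RHS = -0 - 2 = -2; 2 ≠ -2 — holds
At the ends of the range:
x = -1000: LHS = |(-1000) - 2| = |-1002| = 1002, RHS = -(-1000) - 2 = 998; 1002 ≠ 998 — holds
x = 1000: LHS = |1000 - 2| = |998| = 998, RHS = -1000 - 2 = -1002; 998 ≠ -1002 — holds
Hence LHS − RHS is never 0, i.e. the two sides are never equal, so the relation holds for every integer in [-1000, 1000].

(B) x = 0: LHS = 2·0 + 1 = 1; 1 < 0 — FAILS

Only (B) has a counterexample.

Answer: B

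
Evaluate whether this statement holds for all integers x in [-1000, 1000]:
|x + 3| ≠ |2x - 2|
The claim fails at x = 5:
x = 5: LHS = |5 + 3| = |8| = 8, RHS = |2·5 - 2| = |8| = 8; 8 ≠ 8 — FAILS

Because a single integer refutes it, the statement is false.

Answer: False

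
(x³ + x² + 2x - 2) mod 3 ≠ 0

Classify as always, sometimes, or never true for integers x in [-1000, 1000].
For a polynomial with integer coefficients, its value mod 3 depends only on x mod 3, so it suffices to check one representative of each residue class, x = 0, 1, 2:
x = 0: LHS = (0³ + 0² + 2·0 - 2) mod 3 = (-2) mod 3 = 1; 1 ≠ 0 — holds
x = 1: LHS = (1³ + 1² + 2·1 - 2) mod 3 = 2 mod 3 = 2; 2 ≠ 0 — holds
x = 2: LHS = (2³ + 2² + 2·2 - 2) mod 3 = 14 mod 3 = 2; 2 ≠ 0 — holds
The relation holds in every residue class, so the relation holds for every integer in [-1000, 1000].

No counterexample exists.

Answer: Always true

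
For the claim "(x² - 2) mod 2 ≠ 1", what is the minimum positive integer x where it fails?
Testing positive integers:
x = 1: LHS = (1² - 2) mod 2 = (-1) mod 2 = 1; 1 ≠ 1 — FAILS  ← smallest positive counterexample

Answer: x = 1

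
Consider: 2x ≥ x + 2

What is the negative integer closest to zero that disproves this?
Testing negative integers from -1 downward:
x = -1: LHS = 2·(-1) = -2, RHS = (-1) + 2 = 1; -2 ≥ 1 — FAILS  ← closest negative counterexample to 0

Answer: x = -1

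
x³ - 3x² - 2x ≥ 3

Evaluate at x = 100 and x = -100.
x = 100: LHS = 100³ - 3·100² - 2·100 = 969800; 969800 ≥ 3 — holds
x = -100: LHS = (-100)³ - 3·(-100)² - 2·(-100) = -1029800; -1029800 ≥ 3 — FAILS

Answer: Partially: holds for x = 100, fails for x = -100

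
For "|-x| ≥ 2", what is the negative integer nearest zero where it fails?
Testing negative integers from -1 downward:
x = -1: LHS = |-(-1)| = |1| = 1; 1 ≥ 2 — FAILS  ← closest negative counterexample to 0

Answer: x = -1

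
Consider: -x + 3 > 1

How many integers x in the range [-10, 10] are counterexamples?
Counterexamples in [-10, 10]: {2, 3, 4, 5, 6, 7, 8, 9, 10}.

Counting them gives 9 values.

Answer: 9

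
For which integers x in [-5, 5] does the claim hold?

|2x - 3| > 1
Holds for: {-5, -4, -3, -2, -1, 0, 3, 4, 5}
Fails for: {1, 2}

Answer: {-5, -4, -3, -2, -1, 0, 3, 4, 5}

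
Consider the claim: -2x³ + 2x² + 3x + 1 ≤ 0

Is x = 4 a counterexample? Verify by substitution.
Substitute x = 4 into the relation:
x = 4: LHS = -2·4³ + 2·4² + 3·4 + 1 = -83; -83 ≤ 0 — holds

The claim holds here, so x = 4 is not a counterexample. (A counterexample exists elsewhere, e.g. x = 0.)

Answer: No, x = 4 is not a counterexample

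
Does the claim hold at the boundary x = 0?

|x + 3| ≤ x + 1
x = 0: LHS = |0 + 3| = |3| = 3, RHS = 0 + 1 = 1; 3 ≤ 1 — FAILS

The relation fails at x = 0, so x = 0 is a counterexample.

Answer: No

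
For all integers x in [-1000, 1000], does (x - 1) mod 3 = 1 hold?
The claim fails at x = 0:
x = 0: LHS = (0 - 1) mod 3 = (-1) mod 3 = 2; 2 = 1 — FAILS

Because a single integer refutes it, the statement is false.

Answer: False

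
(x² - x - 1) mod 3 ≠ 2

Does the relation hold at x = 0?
x = 0: LHS = (0² - 0 - 1) mod 3 = (-1) mod 3 = 2; 2 ≠ 2 — FAILS

The relation fails at x = 0, so x = 0 is a counterexample.

Answer: No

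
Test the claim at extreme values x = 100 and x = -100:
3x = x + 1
x = 100: LHS = 3·100 = 300, RHS = 100 + 1 = 101; 300 = 101 — FAILS
x = -100: LHS = 3·(-100) = -300, RHS = (-100) + 1 = -99; -300 = -99 — FAILS

Answer: No, fails for both x = 100 and x = -100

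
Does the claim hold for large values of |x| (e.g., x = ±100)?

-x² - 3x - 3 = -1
x = 100: LHS = -100² - 3·100 - 3 = -10303; -10303 = -1 — FAILS
x = -100: LHS = -(-100)² - 3·(-100) - 3 = -9703; -9703 = -1 — FAILS

Answer: No, fails for both x = 100 and x = -100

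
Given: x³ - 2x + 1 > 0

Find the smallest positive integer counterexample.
Testing positive integers:
x = 1: LHS = 1³ - 2·1 + 1 = 0; 0 > 0 — FAILS  ← smallest positive counterexample

Answer: x = 1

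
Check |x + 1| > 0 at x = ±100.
x = 100: LHS = |100 + 1| = |101| = 101; 101 > 0 — holds
x = -100: LHS = |(-100) + 1| = |-99| = 99; 99 > 0 — holds

Answer: Yes, holds for both x = 100 and x = -100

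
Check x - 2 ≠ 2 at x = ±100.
x = 100: LHS = 100 - 2 = 98; 98 ≠ 2 — holds
x = -100: LHS = (-100) - 2 = -102; -102 ≠ 2 — holds

Answer: Yes, holds for both x = 100 and x = -100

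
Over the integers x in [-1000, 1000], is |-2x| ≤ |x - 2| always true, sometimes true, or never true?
Holds at x = 0: LHS = |-2·0| = |0| = 0, RHS = |0 - 2| = |-2| = 2; 0 ≤ 2 — holds
Fails at x = 1: LHS = |-2·1| = |-2| = 2, RHS = |1 - 2| = |-1| = 1; 2 ≤ 1 — FAILS
It is satisfied by some integers in the range but not all.

Answer: Sometimes true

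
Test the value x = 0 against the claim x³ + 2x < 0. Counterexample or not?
Substitute x = 0 into the relation:
x = 0: LHS = 0³ + 2·0 = 0; 0 < 0 — FAILS

Since the claim fails at x = 0, this value is a counterexample.

Answer: Yes, x = 0 is a counterexample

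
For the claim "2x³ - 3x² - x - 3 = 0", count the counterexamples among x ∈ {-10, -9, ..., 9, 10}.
Counterexamples in [-10, 10]: {-10, -9, -8, -7, -6, -5, -4, -3, -2, -1, 0, 1, 2, 3, 4, 5, 6, 7, 8, 9, 10}.

Counting them gives 21 values.

Answer: 21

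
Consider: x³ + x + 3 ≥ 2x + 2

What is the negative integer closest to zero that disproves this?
Testing negative integers from -1 downward:
x = -1: LHS = (-1)³ + (-1) + 3 = 1, RHS = 2·(-1) + 2 = 0; 1 ≥ 0 — holds
x = -2: LHS = (-2)³ + (-2) + 3 = -7, RHS = 2·(-2) + 2 = -2; -7 ≥ -2 — FAILS  ← closest negative counterexample to 0

Answer: x = -2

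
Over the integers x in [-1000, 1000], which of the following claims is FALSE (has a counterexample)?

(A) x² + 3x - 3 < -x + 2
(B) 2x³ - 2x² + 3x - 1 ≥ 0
(A) x = 1: LHS = 1² + 3·1 - 3 = 1, RHS = -1 + 2 = 1; 1 < 1 — FAILS
(B) x = 0: LHS = 2·0³ - 2·0² + 3·0 - 1 = -1; -1 ≥ 0 — FAILS

Answer: Both A and B are false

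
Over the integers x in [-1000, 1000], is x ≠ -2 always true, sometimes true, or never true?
Holds at x = 0: 0 ≠ -2 — holds
Fails at x = -2: -2 ≠ -2 — FAILS
It is satisfied by some integers in the range but not all.

Answer: Sometimes true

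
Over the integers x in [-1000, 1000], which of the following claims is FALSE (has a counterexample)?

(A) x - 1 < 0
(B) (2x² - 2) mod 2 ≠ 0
(A) x = 1: LHS = 1 - 1 = 0; 0 < 0 — FAILS
(B) x = 0: LHS = (2·0² - 2) mod 2 = (-2) mod 2 = 0; 0 ≠ 0 — FAILS

Answer: Both A and B are false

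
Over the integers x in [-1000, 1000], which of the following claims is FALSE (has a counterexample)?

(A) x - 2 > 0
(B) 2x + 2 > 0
(A) x = 0: LHS = 0 - 2 = -2; -2 > 0 — FAILS
(B) x = -1: LHS = 2·(-1) + 2 = 0; 0 > 0 — FAILS

Answer: Both A and B are false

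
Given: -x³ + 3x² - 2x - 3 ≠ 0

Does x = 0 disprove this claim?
Substitute x = 0 into the relation:
x = 0: LHS = -0³ + 3·0² - 2·0 - 3 = -3; -3 ≠ 0 — holds

The relation holds at x = 0, so it is not a counterexample.

Answer: No, x = 0 is not a counterexample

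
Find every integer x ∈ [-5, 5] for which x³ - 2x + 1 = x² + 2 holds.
Track d = LHS − RHS over the integers in [-5, 5]. Equality would need d = 0, but d changes sign only between consecutive integers, jumping over 0:
x = 2: LHS = 2³ - 2·2 + 1 = 5, RHS = 2² + 2 = 6; 5 = 6 — FAILS  (d = -1)
x = 3: LHS = 3³ - 2·3 + 1 = 22, RHS = 3² + 2 = 11; 22 = 11 — FAILS  (d = 11)
Away from these crossings d keeps a constant sign, and checking every integer in [-5, 5] confirms d ≠ 0 throughout. Hence the two sides are never equal, so the claimed relation (=) fails for every integer in [-5, 5].

Answer: None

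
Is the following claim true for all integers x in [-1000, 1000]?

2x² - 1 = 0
The claim fails at x = 0:
x = 0: LHS = 2·0² - 1 = -1; -1 = 0 — FAILS

Because a single integer refutes it, the statement is false.

Answer: False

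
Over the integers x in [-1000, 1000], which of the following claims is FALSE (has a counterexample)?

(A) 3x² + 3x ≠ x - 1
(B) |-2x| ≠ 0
(A) Over all integers in [-1000, 1000], LHS − RHS is always positive; it is smallest at x = 0, where it equals 1:
x = 0: LHS = 3·0² + 3·0 = 0, RHS = 0 - 1 = -1; 0 ≠ -1 — holds
At the ends of the range:
x = -1000: LHS = 3·(-1000)² + 3·(-1000) = 2997000, RHS = (-1000) - 1 = -1001; 2997000 ≠ -1001 — holds
x = 1000: LHS = 3·1000² + 3·1000 = 3003000, RHS = 1000 - 1 = 999; 3003000 ≠ 999 — holds
Hence LHS − RHS is never 0, i.e. the two sides are never equal, so the relation holds for every integer in [-1000, 1000].

(B) x = 0: LHS = |-2·0| = |0| = 0; 0 ≠ 0 — FAILS

Only (B) has a counterexample.

Answer: B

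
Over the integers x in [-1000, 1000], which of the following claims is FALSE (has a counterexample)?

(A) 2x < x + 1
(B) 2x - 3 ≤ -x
(A) x = 1: LHS = 2·1 = 2, RHS = 1 + 1 = 2; 2 < 2 — FAILS
(B) x = 2: LHS = 2·2 - 3 = 1; 1 ≤ -2 — FAILS

Answer: Both A and B are false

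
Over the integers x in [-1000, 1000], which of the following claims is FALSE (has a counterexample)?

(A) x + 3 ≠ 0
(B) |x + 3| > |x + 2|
(A) x = -3: LHS = (-3) + 3 = 0; 0 ≠ 0 — FAILS
(B) x = -3: LHS = |(-3) + 3| = |0| = 0, RHS = |(-3) + 2| = |-1| = 1; 0 > 1 — FAILS

Answer: Both A and B are false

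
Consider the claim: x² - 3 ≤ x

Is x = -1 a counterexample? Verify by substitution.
Substitute x = -1 into the relation:
x = -1: LHS = (-1)² - 3 = -2; -2 ≤ -1 — holds

The claim holds here, so x = -1 is not a counterexample. (A counterexample exists elsewhere, e.g. x = -2.)

Answer: No, x = -1 is not a counterexample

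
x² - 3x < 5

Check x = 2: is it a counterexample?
Substitute x = 2 into the relation:
x = 2: LHS = 2² - 3·2 = -2; -2 < 5 — holds

The claim holds here, so x = 2 is not a counterexample. (A counterexample exists elsewhere, e.g. x = -2.)

Answer: No, x = 2 is not a counterexample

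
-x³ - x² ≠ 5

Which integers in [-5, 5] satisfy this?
Track d = LHS − RHS over the integers in [-5, 5]. Equality would need d = 0, but d changes sign only between consecutive integers, jumping over 0:
x = -3: LHS = -(-3)³ - (-3)² = 18; 18 ≠ 5 — holds  (d = 13)
x = -2: LHS = -(-2)³ - (-2)² = 4; 4 ≠ 5 — holds  (d = -1)
Away from these crossings d keeps a constant sign, and checking every integer in [-5, 5] confirms d ≠ 0 throughout. Hence the two sides are never equal, so the relation holds for every integer in [-5, 5].

Answer: All integers in [-5, 5]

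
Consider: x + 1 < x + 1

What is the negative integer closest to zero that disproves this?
Testing negative integers from -1 downward:
x = -1: LHS = (-1) + 1 = 0, RHS = (-1) + 1 = 0; 0 < 0 — FAILS  ← closest negative counterexample to 0

Answer: x = -1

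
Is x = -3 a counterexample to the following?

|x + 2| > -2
Substitute x = -3 into the relation:
x = -3: LHS = |(-3) + 2| = |-1| = 1; 1 > -2 — holds

The relation holds at x = -3, so it is not a counterexample.

Answer: No, x = -3 is not a counterexample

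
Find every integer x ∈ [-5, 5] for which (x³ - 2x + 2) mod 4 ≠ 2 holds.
Holds for: {-5, -3, -1, 1, 3, 5}
Fails for: {-4, -2, 0, 2, 4}

Answer: {-5, -3, -1, 1, 3, 5}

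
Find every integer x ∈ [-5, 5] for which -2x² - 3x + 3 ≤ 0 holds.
Holds for: {-5, -4, -3, 1, 2, 3, 4, 5}
Fails for: {-2, -1, 0}

Answer: {-5, -4, -3, 1, 2, 3, 4, 5}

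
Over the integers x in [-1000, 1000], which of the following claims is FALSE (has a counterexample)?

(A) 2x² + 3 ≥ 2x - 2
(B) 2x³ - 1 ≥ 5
(A) Over all integers in [-1000, 1000], LHS − RHS is smallest at x = 0, where it equals 5:
x = 0: LHS = 2·0² + 3 = 3, RHS = 2·0 - 2 = -2; 3 ≥ -2 — holds
At the ends of the range:
x = -1000: LHS = 2·(-1000)² + 3 = 2000003, RHS = 2·(-1000) - 2 = -2002; 2000003 ≥ -2002 — holds
x = 1000: LHS = 2·1000² + 3 = 2000003, RHS = 2·1000 - 2 = 1998; 2000003 ≥ 1998 — holds
Hence LHS − RHS is never negative, i.e. LHS ≥ RHS throughout, so the relation holds for every integer in [-1000, 1000].

(B) x = 0: LHS = 2·0³ - 1 = -1; -1 ≥ 5 — FAILS

Only (B) has a counterexample.

Answer: B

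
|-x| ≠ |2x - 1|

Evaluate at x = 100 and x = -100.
x = 100: LHS = |-100| = 100, RHS = |2·100 - 1| = |199| = 199; 100 ≠ 199 — holds
x = -100: LHS = |-(-100)| = |100| = 100, RHS = |2·(-100) - 1| = |-201| = 201; 100 ≠ 201 — holds

Answer: Yes, holds for both x = 100 and x = -100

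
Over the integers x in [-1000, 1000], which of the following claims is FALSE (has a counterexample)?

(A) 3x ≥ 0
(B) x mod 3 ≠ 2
(A) x = -1: LHS = 3·(-1) = -3; -3 ≥ 0 — FAILS
(B) x = -1: LHS = (-1) mod 3 = 2; 2 ≠ 2 — FAILS

Answer: Both A and B are false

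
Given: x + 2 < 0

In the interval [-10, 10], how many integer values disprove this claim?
Counterexamples in [-10, 10]: {-2, -1, 0, 1, 2, 3, 4, 5, 6, 7, 8, 9, 10}.

Counting them gives 13 values.

Answer: 13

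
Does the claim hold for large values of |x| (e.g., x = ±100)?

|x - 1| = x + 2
x = 100: LHS = |100 - 1| = |99| = 99, RHS = 100 + 2 = 102; 99 = 102 — FAILS
x = -100: LHS = |(-100) - 1| = |-101| = 101, RHS = (-100) + 2 = -98; 101 = -98 — FAILS

Answer: No, fails for both x = 100 and x = -100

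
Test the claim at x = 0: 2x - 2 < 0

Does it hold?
x = 0: LHS = 2·0 - 2 = -2; -2 < 0 — holds

The relation is satisfied at x = 0.

Answer: Yes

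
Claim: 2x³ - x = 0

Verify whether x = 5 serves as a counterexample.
Substitute x = 5 into the relation:
x = 5: LHS = 2·5³ - 5 = 245; 245 = 0 — FAILS

Since the claim fails at x = 5, this value is a counterexample.

Answer: Yes, x = 5 is a counterexample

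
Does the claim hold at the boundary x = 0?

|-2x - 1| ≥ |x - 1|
x = 0: LHS = |-2·0 - 1| = |-1| = 1, RHS = |0 - 1| = |-1| = 1; 1 ≥ 1 — holds

The relation is satisfied at x = 0.

Answer: Yes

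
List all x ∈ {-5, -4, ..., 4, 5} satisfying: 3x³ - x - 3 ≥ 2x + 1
Holds for: {2, 3, 4, 5}
Fails for: {-5, -4, -3, -2, -1, 0, 1}

Answer: {2, 3, 4, 5}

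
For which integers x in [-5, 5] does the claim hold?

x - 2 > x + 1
Over all integers in [-5, 5], LHS − RHS is largest at x = 0, where it equals -3:
x = 0: LHS = 0 - 2 = -2, RHS = 0 + 1 = 1; -2 > 1 — FAILS
At the ends of the range:
x = -5: LHS = (-5) - 2 = -7, RHS = (-5) + 1 = -4; -7 > -4 — FAILS
x = 5: LHS = 5 - 2 = 3, RHS = 5 + 1 = 6; 3 > 6 — FAILS
Hence LHS − RHS is never positive, i.e. LHS ≤ RHS throughout, so the claimed relation (>) fails for every integer in [-5, 5].

Answer: None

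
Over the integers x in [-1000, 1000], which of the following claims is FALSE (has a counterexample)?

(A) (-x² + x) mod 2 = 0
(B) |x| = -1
(A) For a polynomial with integer coefficients, its value mod 2 depends only on x mod 2, so it suffices to check one representative of each residue class, x = 0, 1:
x = 0: LHS = (-0² + 0) mod 2 = 0 mod 2 = 0; 0 = 0 — holds
x = 1: LHS = (-1² + 1) mod 2 = 0 mod 2 = 0; 0 = 0 — holds
The relation holds in every residue class, so the relation holds for every integer in [-1000, 1000].

(B) x = 0: LHS = |0| = 0; 0 = -1 — FAILS

Only (B) has a counterexample.

Answer: B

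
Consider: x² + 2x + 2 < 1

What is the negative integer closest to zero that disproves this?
Testing negative integers from -1 downward:
x = -1: LHS = (-1)² + 2·(-1) + 2 = 1; 1 < 1 — FAILS  ← closest negative counterexample to 0

Answer: x = -1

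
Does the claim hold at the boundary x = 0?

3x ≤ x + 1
x = 0: LHS = 3·0 = 0, RHS = 0 + 1 = 1; 0 ≤ 1 — holds

The relation is satisfied at x = 0.

Answer: Yes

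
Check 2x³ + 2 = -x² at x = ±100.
x = 100: LHS = 2·100³ + 2 = 2000002, RHS = -100² = -10000; 2000002 = -10000 — FAILS
x = -100: LHS = 2·(-100)³ + 2 = -1999998, RHS = -(-100)² = -10000; -1999998 = -10000 — FAILS

Answer: No, fails for both x = 100 and x = -100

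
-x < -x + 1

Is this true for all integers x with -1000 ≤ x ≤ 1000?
Over all integers in [-1000, 1000], LHS − RHS is largest at x = 0, where it equals -1:
x = 0: LHS = -0 = 0, RHS = -0 + 1 = 1; 0 < 1 — holds
At the ends of the range:
x = -1000: LHS = -(-1000) = 1000, RHS = -(-1000) + 1 = 1001; 1000 < 1001 — holds
x = 1000: RHS = -1000 + 1 = -999; -1000 < -999 — holds
Hence LHS − RHS is never zero or positive, i.e. LHS < RHS throughout, so the relation holds for every integer in [-1000, 1000].

No counterexample exists.

Answer: True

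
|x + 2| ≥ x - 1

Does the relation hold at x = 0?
x = 0: LHS = |0 + 2| = |2| = 2, RHS = 0 - 1 = -1; 2 ≥ -1 — holds

The relation is satisfied at x = 0.

Answer: Yes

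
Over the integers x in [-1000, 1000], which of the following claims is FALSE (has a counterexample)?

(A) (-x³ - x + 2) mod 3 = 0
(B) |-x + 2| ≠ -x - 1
(A) x = 0: LHS = (-0³ - 0 + 2) mod 3 = 2 mod 3 = 2; 2 = 0 — FAILS

(B) Over all integers in [-1000, 1000], LHS − RHS is always positive; it is smallest at x = 0, where it equals 3:
x = 0: LHS = |-0 + 2| = |2| = 2, RHS = -0 - 1 = -1; 2 ≠ -1 — holds
At the ends of the range:
x = -1000: LHS = |-(-1000) + 2| = |1002| = 1002, RHS = -(-1000) - 1 = 999; 1002 ≠ 999 — holds
x = 1000: LHS = |-1000 + 2| = |-998| = 998, RHS = -1000 - 1 = -1001; 998 ≠ -1001 — holds
Hence LHS − RHS is never 0, i.e. the two sides are never equal, so the relation holds for every integer in [-1000, 1000].

Only (A) has a counterexample.

Answer: A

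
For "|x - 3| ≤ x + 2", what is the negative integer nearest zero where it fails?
Testing negative integers from -1 downward:
x = -1: LHS = |(-1) - 3| = |-4| = 4, RHS = (-1) + 2 = 1; 4 ≤ 1 — FAILS  ← closest negative counterexample to 0

Answer: x = -1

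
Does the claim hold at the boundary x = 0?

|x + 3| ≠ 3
x = 0: LHS = |0 + 3| = |3| = 3; 3 ≠ 3 — FAILS

The relation fails at x = 0, so x = 0 is a counterexample.

Answer: No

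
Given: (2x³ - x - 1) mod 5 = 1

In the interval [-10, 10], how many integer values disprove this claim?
Counterexamples in [-10, 10]: {-10, -9, -8, -7, -6, -5, -4, -3, -2, -1, 0, 1, 2, 3, 4, 5, 6, 7, 8, 9, 10}.

Counting them gives 21 values.

Answer: 21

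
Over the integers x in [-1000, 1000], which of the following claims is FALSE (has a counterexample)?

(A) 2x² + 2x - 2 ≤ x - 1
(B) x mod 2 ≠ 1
(A) x = 1: LHS = 2·1² + 2·1 - 2 = 2, RHS = 1 - 1 = 0; 2 ≤ 0 — FAILS
(B) x = 1: LHS = 1 mod 2 = 1; 1 ≠ 1 — FAILS

Answer: Both A and B are false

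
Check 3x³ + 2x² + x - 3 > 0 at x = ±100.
x = 100: LHS = 3·100³ + 2·100² + 100 - 3 = 3020097; 3020097 > 0 — holds
x = -100: LHS = 3·(-100)³ + 2·(-100)² + (-100) - 3 = -2980103; -2980103 > 0 — FAILS

Answer: Partially: holds for x = 100, fails for x = -100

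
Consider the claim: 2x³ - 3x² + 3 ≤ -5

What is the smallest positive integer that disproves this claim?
Testing positive integers:
x = 1: LHS = 2·1³ - 3·1² + 3 = 2; 2 ≤ -5 — FAILS  ← smallest positive counterexample

Answer: x = 1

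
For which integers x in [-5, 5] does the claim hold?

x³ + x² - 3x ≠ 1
Track d = LHS − RHS over the integers in [-5, 5]. Equality would need d = 0, but d changes sign only between consecutive integers, jumping over 0:
x = -3: LHS = (-3)³ + (-3)² - 3·(-3) = -9; -9 ≠ 1 — holds  (d = -10)
x = -2: LHS = (-2)³ + (-2)² - 3·(-2) = 2; 2 ≠ 1 — holds  (d = 1)
x = -1: LHS = (-1)³ + (-1)² - 3·(-1) = 3; 3 ≠ 1 — holds  (d = 2)
x = 0: LHS = 0³ + 0² - 3·0 = 0; 0 ≠ 1 — holds  (d = -1)
x = 1: LHS = 1³ + 1² - 3·1 = -1; -1 ≠ 1 — holds  (d = -2)
x = 2: LHS = 2³ + 2² - 3·2 = 6; 6 ≠ 1 — holds  (d = 5)
Away from these crossings d keeps a constant sign, and checking every integer in [-5, 5] confirms d ≠ 0 throughout. Hence the two sides are never equal, so the relation holds for every integer in [-5, 5].

Answer: All integers in [-5, 5]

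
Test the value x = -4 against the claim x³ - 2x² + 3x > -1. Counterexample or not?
Substitute x = -4 into the relation:
x = -4: LHS = (-4)³ - 2·(-4)² + 3·(-4) = -108; -108 > -1 — FAILS

Since the claim fails at x = -4, this value is a counterexample.

Answer: Yes, x = -4 is a counterexample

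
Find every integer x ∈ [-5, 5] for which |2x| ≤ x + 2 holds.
Holds for: {0, 1, 2}
Fails for: {-5, -4, -3, -2, -1, 3, 4, 5}

Answer: {0, 1, 2}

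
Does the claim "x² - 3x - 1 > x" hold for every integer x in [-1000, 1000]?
The claim fails at x = 0:
x = 0: LHS = 0² - 3·0 - 1 = -1; -1 > 0 — FAILS

Because a single integer refutes it, the statement is false.

Answer: False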